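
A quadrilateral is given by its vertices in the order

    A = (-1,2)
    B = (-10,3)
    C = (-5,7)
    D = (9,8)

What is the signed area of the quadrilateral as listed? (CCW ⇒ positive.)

Apply Gauss's area formula: 2A = Σ (x_i·y_{i+1} − x_{i+1}·y_i), indices taken mod 4.
Σ = (17) + (-55) + (-103) + (26) = -115
Signed area = Σ/2 = -57.5 (negative ⇒ clockwise traversal).

-57.5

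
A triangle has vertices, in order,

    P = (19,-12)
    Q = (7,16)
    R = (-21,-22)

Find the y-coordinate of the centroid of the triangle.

Apply the shoelace (surveyor's) formula. First the cross-terms c_i = x_i·y_{i+1} − x_{i+1}·y_i:
  388, 182, 670  ⇒  2A = 1240, A = 620.
Then Σ (y_i + y_{i+1})·c_i = -22320, so ȳ = -22320 / (6·620) = -6.

-6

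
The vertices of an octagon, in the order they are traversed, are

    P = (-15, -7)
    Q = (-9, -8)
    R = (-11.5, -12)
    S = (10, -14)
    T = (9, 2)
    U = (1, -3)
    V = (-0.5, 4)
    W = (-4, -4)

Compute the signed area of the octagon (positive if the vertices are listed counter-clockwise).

229.75

Apply Gauss's area formula: 2A = Σ (x_i·y_{i+1} − x_{i+1}·y_i), indices taken mod 8.
Σ = (57) + (16) + (281) + (146) + (-29) + (2.5) + (18) + (-32) = 459.5
Signed area = Σ/2 = 229.75 (positive ⇒ counter-clockwise traversal).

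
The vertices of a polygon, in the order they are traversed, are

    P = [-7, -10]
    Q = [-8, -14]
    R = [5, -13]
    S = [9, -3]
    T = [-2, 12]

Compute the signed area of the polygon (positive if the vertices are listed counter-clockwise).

250

Apply the shoelace formula: 2A = Σ (x_i·y_{i+1} − x_{i+1}·y_i), indices taken mod 5.
Σ = (18) + (174) + (102) + (102) + (104) = 500
Signed area = Σ/2 = 250 (positive ⇒ counter-clockwise traversal).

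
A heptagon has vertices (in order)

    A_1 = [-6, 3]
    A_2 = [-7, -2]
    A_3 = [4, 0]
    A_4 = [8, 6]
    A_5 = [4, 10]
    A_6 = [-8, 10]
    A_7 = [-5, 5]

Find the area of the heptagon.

Cross-terms: 33, 8, 24, 56, 120, 10, 15  ⇒  Σ = 266
Area = |Σ|/2 = 133.

133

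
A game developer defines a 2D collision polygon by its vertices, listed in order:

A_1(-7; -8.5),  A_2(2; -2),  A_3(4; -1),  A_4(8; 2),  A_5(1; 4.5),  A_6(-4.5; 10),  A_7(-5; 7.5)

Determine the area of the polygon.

Σ = (31) + (6) + (16) + (34) + (30.25) + (16.25) + (95) = 228.5
Area = |Σ|/2 = 114.25.

114.25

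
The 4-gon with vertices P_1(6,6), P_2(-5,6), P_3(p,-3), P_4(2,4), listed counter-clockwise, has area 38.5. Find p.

-1

Write out the shoelace sum; only the two edges meeting at P_3 involve p:
2·Area = [((-5)·(-3) − p·6) + (p·4 − 2·(-3))] + 54
       = -2·p + 75 = 77
⇒ p = -1.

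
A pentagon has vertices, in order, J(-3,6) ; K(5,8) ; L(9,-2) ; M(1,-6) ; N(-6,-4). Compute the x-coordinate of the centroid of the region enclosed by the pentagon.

286/207

Apply Gauss's area formula. First the cross-terms c_i = x_i·y_{i+1} − x_{i+1}·y_i:
  -54, -82, -52, -40, -48  ⇒  2A = -276, A = -138.
Then Σ (x_i + x_{i+1})·c_i = -1144, so x̄ = -1144 / (6·(-138)) = 286/207.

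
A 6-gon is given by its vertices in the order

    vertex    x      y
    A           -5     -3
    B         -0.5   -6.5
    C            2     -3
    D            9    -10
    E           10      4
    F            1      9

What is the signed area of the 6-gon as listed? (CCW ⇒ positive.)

158.25

A→B: (-5)(-6.5) − (-0.5)(-3) = 31
B→C: (-0.5)(-3) − (2)(-6.5) = 14.5
C→D: (2)(-10) − (9)(-3) = 7
D→E: (9)(4) − (10)(-10) = 136
E→F: (10)(9) − (1)(4) = 86
F→A: (1)(-3) − (-5)(9) = 42
Σ = 316.5
Signed area = Σ/2 = 158.25 (positive ⇒ counter-clockwise traversal).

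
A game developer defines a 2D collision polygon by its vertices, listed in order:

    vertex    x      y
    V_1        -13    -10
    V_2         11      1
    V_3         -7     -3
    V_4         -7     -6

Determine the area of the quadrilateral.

42

Apply the shoelace (surveyor's) formula: 2A = Σ (x_i·y_{i+1} − x_{i+1}·y_i), indices taken mod 4.
V_1→V_2: (-13)(1) − (11)(-10) = 97
V_2→V_3: (11)(-3) − (-7)(1) = -26
V_3→V_4: (-7)(-6) − (-7)(-3) = 21
V_4→V_1: (-7)(-10) − (-13)(-6) = -8
Σ = 84
Area = |Σ|/2 = 42.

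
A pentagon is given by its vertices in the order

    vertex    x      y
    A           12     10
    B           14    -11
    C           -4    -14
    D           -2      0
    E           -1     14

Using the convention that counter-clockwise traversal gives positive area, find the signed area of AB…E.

-373

Apply Gauss's area formula: 2A = Σ (x_i·y_{i+1} − x_{i+1}·y_i), indices taken mod 5.
Σ = (-272) + (-240) + (-28) + (-28) + (-178) = -746
Signed area = Σ/2 = -373 (negative ⇒ clockwise traversal).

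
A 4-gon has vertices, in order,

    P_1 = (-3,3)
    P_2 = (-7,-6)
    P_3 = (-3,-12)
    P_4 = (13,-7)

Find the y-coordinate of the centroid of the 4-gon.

Apply the shoelace (surveyor's) formula. First the cross-terms c_i = x_i·y_{i+1} − x_{i+1}·y_i:
  39, 66, 177, 18  ⇒  2A = 300, A = 150.
Then Σ (y_i + y_{i+1})·c_i = -4740, so ȳ = -4740 / (6·150) = -79/15.

-79/15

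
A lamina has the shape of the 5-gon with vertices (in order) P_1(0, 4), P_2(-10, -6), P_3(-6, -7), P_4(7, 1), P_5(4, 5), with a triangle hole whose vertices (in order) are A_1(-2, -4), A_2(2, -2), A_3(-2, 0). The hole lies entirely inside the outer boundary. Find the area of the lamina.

74

Outer boundary:
Apply the surveyor's formula: 2A = Σ (x_i·y_{i+1} − x_{i+1}·y_i), indices taken mod 5.
Σ = (40) + (34) + (43) + (31) + (16) = 164
Area = |Σ|/2 = 82.
Hole:
Apply the shoelace formula: 2A = Σ (x_i·y_{i+1} − x_{i+1}·y_i), indices taken mod 3.
Σ = (12) + (-4) + (8) = 16
Area = |Σ|/2 = 8.
Net area = 82 − 8 = 74.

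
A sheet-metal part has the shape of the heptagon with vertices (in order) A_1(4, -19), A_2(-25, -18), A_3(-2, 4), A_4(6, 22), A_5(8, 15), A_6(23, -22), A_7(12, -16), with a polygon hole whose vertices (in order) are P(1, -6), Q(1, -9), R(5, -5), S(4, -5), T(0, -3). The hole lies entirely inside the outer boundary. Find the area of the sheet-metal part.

801.5

Outer boundary:
A_1→A_2: (4)(-18) − (-25)(-19) = -547
A_2→A_3: (-25)(4) − (-2)(-18) = -136
A_3→A_4: (-2)(22) − (6)(4) = -68
A_4→A_5: (6)(15) − (8)(22) = -86
A_5→A_6: (8)(-22) − (23)(15) = -521
A_6→A_7: (23)(-16) − (12)(-22) = -104
A_7→A_1: (12)(-19) − (4)(-16) = -164
Σ = -1626
Area = |Σ|/2 = 813.
Hole:
Σ = (-3) + (40) + (-5) + (-12) + (3) = 23
Area = |Σ|/2 = 11.5.
Net area = 813 − 11.5 = 801.5.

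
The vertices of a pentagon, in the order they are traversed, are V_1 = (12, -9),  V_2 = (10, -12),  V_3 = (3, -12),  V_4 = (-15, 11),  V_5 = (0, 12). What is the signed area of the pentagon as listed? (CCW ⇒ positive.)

Apply the shoelace formula: 2A = Σ (x_i·y_{i+1} − x_{i+1}·y_i), indices taken mod 5.
V_1→V_2: (12)(-12) − (10)(-9) = -54
V_2→V_3: (10)(-12) − (3)(-12) = -84
V_3→V_4: (3)(11) − (-15)(-12) = -147
V_4→V_5: (-15)(12) − (0)(11) = -180
V_5→V_1: (0)(-9) − (12)(12) = -144
Σ = -609
Signed area = Σ/2 = -304.5 (negative ⇒ clockwise traversal).

-304.5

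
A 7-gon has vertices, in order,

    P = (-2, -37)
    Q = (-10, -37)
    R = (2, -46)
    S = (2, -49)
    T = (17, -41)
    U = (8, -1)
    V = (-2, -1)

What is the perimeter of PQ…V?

130

|PQ| = √((-8)² + (0)²) = √64 = 8
|QR| = √((12)² + (-9)²) = √225 = 15
|RS| = √((0)² + (-3)²) = √9 = 3
|ST| = √((15)² + (8)²) = √289 = 17
|TU| = √((-9)² + (40)²) = √1681 = 41
|UV| = √((-10)² + (0)²) = √100 = 10
|VP| = √((0)² + (-36)²) = √1296 = 36
Perimeter = 8 + 15 + 3 + 17 + 41 + 10 + 36 = 130.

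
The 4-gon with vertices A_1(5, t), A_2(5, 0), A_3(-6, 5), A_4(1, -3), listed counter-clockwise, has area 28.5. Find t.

Write out the shoelace sum; only the two edges meeting at A_1 involve t:
2·Area = [(1·t − 5·(-3)) + (5·0 − 5·t)] + 38
       = -4·t + 53 = 57
⇒ t = -1.

-1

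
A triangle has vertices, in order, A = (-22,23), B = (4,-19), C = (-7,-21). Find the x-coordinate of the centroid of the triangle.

Apply Gauss's area formula. First the cross-terms c_i = x_i·y_{i+1} − x_{i+1}·y_i:
  326, -217, -623  ⇒  2A = -514, A = -257.
Then Σ (x_i + x_{i+1})·c_i = 12850, so x̄ = 12850 / (6·(-257)) = -25/3.

-25/3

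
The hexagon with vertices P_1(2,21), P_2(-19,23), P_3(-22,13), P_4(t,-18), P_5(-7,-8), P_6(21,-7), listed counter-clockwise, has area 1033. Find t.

The doubled signed area Σ (x_i y_{i+1} − x_{i+1} y_i) is linear in t.
With t=0 it equals 1646; the coefficient of t is -21 (from the two edges through P_4).
So -21·t + 1646 = 2·1033 = 2066 ⇒ t = -20.

-20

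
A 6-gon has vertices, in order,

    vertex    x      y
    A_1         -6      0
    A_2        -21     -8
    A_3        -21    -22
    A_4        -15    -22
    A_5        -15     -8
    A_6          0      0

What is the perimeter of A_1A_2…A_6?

74

|A_1A_2| = √((-15)² + (-8)²) = √289 = 17
|A_2A_3| = √((0)² + (-14)²) = √196 = 14
|A_3A_4| = √((6)² + (0)²) = √36 = 6
|A_4A_5| = √((0)² + (14)²) = √196 = 14
|A_5A_6| = √((15)² + (8)²) = √289 = 17
|A_6A_1| = √((-6)² + (0)²) = √36 = 6
Perimeter = 17 + 14 + 6 + 14 + 17 + 6 = 74.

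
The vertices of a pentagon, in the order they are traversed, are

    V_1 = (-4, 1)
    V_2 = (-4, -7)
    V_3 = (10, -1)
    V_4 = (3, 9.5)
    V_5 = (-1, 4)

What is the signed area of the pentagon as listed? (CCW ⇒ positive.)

Apply the shoelace (surveyor's) formula: 2A = Σ (x_i·y_{i+1} − x_{i+1}·y_i), indices taken mod 5.
V_1→V_2: (-4)(-7) − (-4)(1) = 32
V_2→V_3: (-4)(-1) − (10)(-7) = 74
V_3→V_4: (10)(9.5) − (3)(-1) = 98
V_4→V_5: (3)(4) − (-1)(9.5) = 21.5
V_5→V_1: (-1)(1) − (-4)(4) = 15
Σ = 240.5
Signed area = Σ/2 = 120.25 (positive ⇒ counter-clockwise traversal).

120.25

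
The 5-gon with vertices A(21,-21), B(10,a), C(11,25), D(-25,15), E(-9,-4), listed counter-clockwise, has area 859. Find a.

-4

Write out the shoelace sum; only the two edges meeting at B involve a:
2·Area = [(21·a − 10·(-21)) + (10·25 − 11·a)] + 1298
       = 10·a + 1758 = 1718
⇒ a = -4.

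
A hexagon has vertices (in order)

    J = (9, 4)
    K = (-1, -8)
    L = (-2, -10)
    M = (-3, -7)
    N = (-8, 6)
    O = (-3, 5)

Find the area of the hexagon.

Σ = (-68) + (-6) + (-16) + (-74) + (-22) + (-57) = -243
Area = |Σ|/2 = 121.5.

121.5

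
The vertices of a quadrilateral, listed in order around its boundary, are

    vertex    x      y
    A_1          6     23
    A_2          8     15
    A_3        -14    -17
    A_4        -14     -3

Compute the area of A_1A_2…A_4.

Apply the shoelace formula: 2A = Σ (x_i·y_{i+1} − x_{i+1}·y_i), indices taken mod 4.
Σ = (-94) + (74) + (-196) + (-304) = -520
Area = |Σ|/2 = 260.

260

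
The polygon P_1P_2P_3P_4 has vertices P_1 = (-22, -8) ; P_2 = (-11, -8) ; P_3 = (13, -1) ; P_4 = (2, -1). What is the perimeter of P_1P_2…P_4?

72

|P_1P_2| = √((11)² + (0)²) = √121 = 11
|P_2P_3| = √((24)² + (7)²) = √625 = 25
|P_3P_4| = √((-11)² + (0)²) = √121 = 11
|P_4P_1| = √((-24)² + (-7)²) = √625 = 25
Perimeter = 11 + 25 + 11 + 25 = 72.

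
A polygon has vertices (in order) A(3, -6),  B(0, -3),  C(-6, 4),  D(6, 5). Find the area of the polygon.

66

Σ = (-9) + (-18) + (-54) + (-51) = -132
Area = |Σ|/2 = 66.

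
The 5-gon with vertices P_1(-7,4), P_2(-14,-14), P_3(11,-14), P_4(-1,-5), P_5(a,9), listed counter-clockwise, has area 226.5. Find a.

-4

Write out the shoelace sum; only the two edges meeting at P_5 involve a:
2·Area = [((-1)·9 − a·(-5)) + (a·4 − (-7)·9)] + 435
       = 9·a + 489 = 453
⇒ a = -4.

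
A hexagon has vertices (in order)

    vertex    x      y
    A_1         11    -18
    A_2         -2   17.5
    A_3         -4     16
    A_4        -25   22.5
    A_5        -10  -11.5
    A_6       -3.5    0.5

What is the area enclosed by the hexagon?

514.625

Apply the shoelace formula: 2A = Σ (x_i·y_{i+1} − x_{i+1}·y_i), indices taken mod 6.
A_1→A_2: (11)(17.5) − (-2)(-18) = 156.5
A_2→A_3: (-2)(16) − (-4)(17.5) = 38
A_3→A_4: (-4)(22.5) − (-25)(16) = 310
A_4→A_5: (-25)(-11.5) − (-10)(22.5) = 512.5
A_5→A_6: (-10)(0.5) − (-3.5)(-11.5) = -45.25
A_6→A_1: (-3.5)(-18) − (11)(0.5) = 57.5
Σ = 1029.25
Area = |Σ|/2 = 514.625.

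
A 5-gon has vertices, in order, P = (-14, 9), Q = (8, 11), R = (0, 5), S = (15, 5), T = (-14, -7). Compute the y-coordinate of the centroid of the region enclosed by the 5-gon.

Apply the shoelace (surveyor's) formula. First the cross-terms c_i = x_i·y_{i+1} − x_{i+1}·y_i:
  -226, 40, -75, -35, -224  ⇒  2A = -520, A = -260.
Then Σ (y_i + y_{i+1})·c_i = -5008, so ȳ = -5008 / (6·(-260)) = 626/195.

626/195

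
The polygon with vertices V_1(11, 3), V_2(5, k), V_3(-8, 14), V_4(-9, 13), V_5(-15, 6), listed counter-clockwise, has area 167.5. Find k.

Write out the shoelace sum; only the two edges meeting at V_2 involve k:
2·Area = [(11·k − 5·3) + (5·14 − (-8)·k)] + 52
       = 19·k + 107 = 335
⇒ k = 12.

12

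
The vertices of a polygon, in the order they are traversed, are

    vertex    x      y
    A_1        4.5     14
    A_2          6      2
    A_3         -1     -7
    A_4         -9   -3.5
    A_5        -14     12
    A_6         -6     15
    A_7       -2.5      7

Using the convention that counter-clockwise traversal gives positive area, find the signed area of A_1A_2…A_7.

-270.25

A_1→A_2: (4.5)(2) − (6)(14) = -75
A_2→A_3: (6)(-7) − (-1)(2) = -40
A_3→A_4: (-1)(-3.5) − (-9)(-7) = -59.5
A_4→A_5: (-9)(12) − (-14)(-3.5) = -157
A_5→A_6: (-14)(15) − (-6)(12) = -138
A_6→A_7: (-6)(7) − (-2.5)(15) = -4.5
A_7→A_1: (-2.5)(14) − (4.5)(7) = -66.5
Σ = -540.5
Signed area = Σ/2 = -270.25 (negative ⇒ clockwise traversal).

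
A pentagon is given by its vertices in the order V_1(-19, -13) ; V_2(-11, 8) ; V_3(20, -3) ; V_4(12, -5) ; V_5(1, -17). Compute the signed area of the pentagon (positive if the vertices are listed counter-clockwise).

Apply the surveyor's formula: 2A = Σ (x_i·y_{i+1} − x_{i+1}·y_i), indices taken mod 5.
Σ = (-295) + (-127) + (-64) + (-199) + (-336) = -1021
Signed area = Σ/2 = -510.5 (negative ⇒ clockwise traversal).

-510.5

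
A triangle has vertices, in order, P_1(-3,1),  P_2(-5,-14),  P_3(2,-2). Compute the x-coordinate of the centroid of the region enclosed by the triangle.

Apply the surveyor's formula. First the cross-terms c_i = x_i·y_{i+1} − x_{i+1}·y_i:
  47, 38, -4  ⇒  2A = 81, A = 40.5.
Then Σ (x_i + x_{i+1})·c_i = -486, so x̄ = -486 / (6·40.5) = -2.

-2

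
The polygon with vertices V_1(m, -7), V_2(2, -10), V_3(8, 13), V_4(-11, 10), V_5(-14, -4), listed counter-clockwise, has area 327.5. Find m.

-5

The doubled signed area Σ (x_i y_{i+1} − x_{i+1} y_i) is linear in m.
With m=0 it equals 625; the coefficient of m is -6 (from the two edges through V_1).
So -6·m + 625 = 2·327.5 = 655 ⇒ m = -5.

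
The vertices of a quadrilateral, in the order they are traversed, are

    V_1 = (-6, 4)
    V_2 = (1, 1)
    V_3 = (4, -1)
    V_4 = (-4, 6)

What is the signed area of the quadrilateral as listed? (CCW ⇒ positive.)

Apply the surveyor's formula: 2A = Σ (x_i·y_{i+1} − x_{i+1}·y_i), indices taken mod 4.
Σ = (-10) + (-5) + (20) + (20) = 25
Signed area = Σ/2 = 12.5 (positive ⇒ counter-clockwise traversal).

12.5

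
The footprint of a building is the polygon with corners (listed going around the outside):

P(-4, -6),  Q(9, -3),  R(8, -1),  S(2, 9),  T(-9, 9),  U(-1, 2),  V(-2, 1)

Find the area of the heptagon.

Σ = (66) + (15) + (74) + (99) + (-9) + (3) + (16) = 264
Area = |Σ|/2 = 132.

132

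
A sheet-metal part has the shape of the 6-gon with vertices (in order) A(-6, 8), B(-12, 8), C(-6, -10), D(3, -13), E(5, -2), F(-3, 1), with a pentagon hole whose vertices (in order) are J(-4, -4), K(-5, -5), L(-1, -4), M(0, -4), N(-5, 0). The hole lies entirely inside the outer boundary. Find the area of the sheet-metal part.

Outer boundary:
Σ = (48) + (168) + (108) + (59) + (-1) + (-18) = 364
Area = |Σ|/2 = 182.
Hole:
J→K: (-4)(-5) − (-5)(-4) = 0
K→L: (-5)(-4) − (-1)(-5) = 15
L→M: (-1)(-4) − (0)(-4) = 4
M→N: (0)(0) − (-5)(-4) = -20
N→J: (-5)(-4) − (-4)(0) = 20
Σ = 19
Area = |Σ|/2 = 9.5.
Net area = 182 − 9.5 = 172.5.

172.5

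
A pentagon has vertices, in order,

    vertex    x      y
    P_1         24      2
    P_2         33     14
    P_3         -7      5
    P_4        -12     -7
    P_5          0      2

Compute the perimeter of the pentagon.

108

|P_1P_2| = √((9)² + (12)²) = √225 = 15
|P_2P_3| = √((-40)² + (-9)²) = √1681 = 41
|P_3P_4| = √((-5)² + (-12)²) = √169 = 13
|P_4P_5| = √((12)² + (9)²) = √225 = 15
|P_5P_1| = √((24)² + (0)²) = √576 = 24
Perimeter = 15 + 41 + 13 + 15 + 24 = 108.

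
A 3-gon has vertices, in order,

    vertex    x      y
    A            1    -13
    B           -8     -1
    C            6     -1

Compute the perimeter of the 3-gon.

|AB| = √((-9)² + (12)²) = √225 = 15
|BC| = √((14)² + (0)²) = √196 = 14
|CA| = √((-5)² + (-12)²) = √169 = 13
Perimeter = 15 + 14 + 13 = 42.

42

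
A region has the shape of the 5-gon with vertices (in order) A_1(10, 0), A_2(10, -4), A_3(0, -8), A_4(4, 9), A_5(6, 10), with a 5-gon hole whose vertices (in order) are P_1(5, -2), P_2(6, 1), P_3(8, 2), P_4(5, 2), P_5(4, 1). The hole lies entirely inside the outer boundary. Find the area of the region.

95.5

Outer boundary:
Apply the shoelace (surveyor's) formula: 2A = Σ (x_i·y_{i+1} − x_{i+1}·y_i), indices taken mod 5.
Cross-terms: -40, -80, 32, -14, -100  ⇒  Σ = -202
Area = |Σ|/2 = 101.
Hole:
P_1→P_2: (5)(1) − (6)(-2) = 17
P_2→P_3: (6)(2) − (8)(1) = 4
P_3→P_4: (8)(2) − (5)(2) = 6
P_4→P_5: (5)(1) − (4)(2) = -3
P_5→P_1: (4)(-2) − (5)(1) = -13
Σ = 11
Area = |Σ|/2 = 5.5.
Net area = 101 − 5.5 = 95.5.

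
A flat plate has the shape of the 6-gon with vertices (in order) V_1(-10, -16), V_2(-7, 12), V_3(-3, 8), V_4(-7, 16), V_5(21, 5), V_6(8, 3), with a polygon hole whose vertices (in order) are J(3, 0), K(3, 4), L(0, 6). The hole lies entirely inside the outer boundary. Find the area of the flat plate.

339

Outer boundary:
V_1→V_2: (-10)(12) − (-7)(-16) = -232
V_2→V_3: (-7)(8) − (-3)(12) = -20
V_3→V_4: (-3)(16) − (-7)(8) = 8
V_4→V_5: (-7)(5) − (21)(16) = -371
V_5→V_6: (21)(3) − (8)(5) = 23
V_6→V_1: (8)(-16) − (-10)(3) = -98
Σ = -690
Area = |Σ|/2 = 345.
Hole:
Apply the surveyor's formula: 2A = Σ (x_i·y_{i+1} − x_{i+1}·y_i), indices taken mod 3.
Σ = (12) + (18) + (-18) = 12
Area = |Σ|/2 = 6.
Net area = 345 − 6 = 339.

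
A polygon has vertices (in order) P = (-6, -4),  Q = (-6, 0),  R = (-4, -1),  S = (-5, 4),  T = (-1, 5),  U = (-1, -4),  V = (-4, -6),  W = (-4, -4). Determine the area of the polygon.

38.5

Σ = (-24) + (6) + (-21) + (-21) + (9) + (-10) + (-8) + (-8) = -77
Area = |Σ|/2 = 38.5.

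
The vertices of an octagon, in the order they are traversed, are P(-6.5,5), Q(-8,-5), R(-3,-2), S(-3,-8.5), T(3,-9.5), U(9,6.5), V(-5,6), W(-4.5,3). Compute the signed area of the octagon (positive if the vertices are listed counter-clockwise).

173.75

Apply the shoelace (surveyor's) formula: 2A = Σ (x_i·y_{i+1} − x_{i+1}·y_i), indices taken mod 8.
Σ = (72.5) + (1) + (19.5) + (54) + (105) + (86.5) + (12) + (-3) = 347.5
Signed area = Σ/2 = 173.75 (positive ⇒ counter-clockwise traversal).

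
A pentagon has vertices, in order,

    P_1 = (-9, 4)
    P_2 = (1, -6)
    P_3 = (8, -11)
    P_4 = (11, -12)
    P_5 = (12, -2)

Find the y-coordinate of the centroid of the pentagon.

Apply the surveyor's formula. First the cross-terms c_i = x_i·y_{i+1} − x_{i+1}·y_i:
  50, 37, 25, 122, 30  ⇒  2A = 264, A = 132.
Then Σ (y_i + y_{i+1})·c_i = -2952, so ȳ = -2952 / (6·132) = -41/11.

-41/11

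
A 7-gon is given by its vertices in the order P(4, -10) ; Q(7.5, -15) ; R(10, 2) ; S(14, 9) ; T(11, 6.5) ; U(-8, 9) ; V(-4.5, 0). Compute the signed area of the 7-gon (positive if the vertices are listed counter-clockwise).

Apply the shoelace formula: 2A = Σ (x_i·y_{i+1} − x_{i+1}·y_i), indices taken mod 7.
P→Q: (4)(-15) − (7.5)(-10) = 15
Q→R: (7.5)(2) − (10)(-15) = 165
R→S: (10)(9) − (14)(2) = 62
S→T: (14)(6.5) − (11)(9) = -8
T→U: (11)(9) − (-8)(6.5) = 151
U→V: (-8)(0) − (-4.5)(9) = 40.5
V→P: (-4.5)(-10) − (4)(0) = 45
Σ = 470.5
Signed area = Σ/2 = 235.25 (positive ⇒ counter-clockwise traversal).

235.25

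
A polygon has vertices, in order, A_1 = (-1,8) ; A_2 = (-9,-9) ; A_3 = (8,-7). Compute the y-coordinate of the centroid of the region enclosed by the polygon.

-8/3

Apply the surveyor's formula. First the cross-terms c_i = x_i·y_{i+1} − x_{i+1}·y_i:
  81, 135, 57  ⇒  2A = 273, A = 136.5.
Then Σ (y_i + y_{i+1})·c_i = -2184, so ȳ = -2184 / (6·136.5) = -8/3.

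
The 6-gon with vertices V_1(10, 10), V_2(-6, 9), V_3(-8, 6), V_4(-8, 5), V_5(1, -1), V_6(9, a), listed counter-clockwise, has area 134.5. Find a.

The doubled signed area Σ (x_i y_{i+1} − x_{i+1} y_i) is linear in a.
With a=0 it equals 296; the coefficient of a is -9 (from the two edges through V_6).
So -9·a + 296 = 2·134.5 = 269 ⇒ a = 3.

3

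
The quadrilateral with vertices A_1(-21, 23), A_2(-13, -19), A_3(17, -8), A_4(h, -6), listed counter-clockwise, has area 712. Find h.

17

The doubled signed area Σ (x_i y_{i+1} − x_{i+1} y_i) is linear in h.
With h=0 it equals 897; the coefficient of h is 31 (from the two edges through A_4).
So 31·h + 897 = 2·712 = 1424 ⇒ h = 17.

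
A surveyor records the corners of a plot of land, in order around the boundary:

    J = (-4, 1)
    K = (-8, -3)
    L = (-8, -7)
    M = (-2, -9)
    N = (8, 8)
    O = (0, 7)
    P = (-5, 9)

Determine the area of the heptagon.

144

Apply the shoelace (surveyor's) formula: 2A = Σ (x_i·y_{i+1} − x_{i+1}·y_i), indices taken mod 7.
J→K: (-4)(-3) − (-8)(1) = 20
K→L: (-8)(-7) − (-8)(-3) = 32
L→M: (-8)(-9) − (-2)(-7) = 58
M→N: (-2)(8) − (8)(-9) = 56
N→O: (8)(7) − (0)(8) = 56
O→P: (0)(9) − (-5)(7) = 35
P→J: (-5)(1) − (-4)(9) = 31
Σ = 288
Area = |Σ|/2 = 144.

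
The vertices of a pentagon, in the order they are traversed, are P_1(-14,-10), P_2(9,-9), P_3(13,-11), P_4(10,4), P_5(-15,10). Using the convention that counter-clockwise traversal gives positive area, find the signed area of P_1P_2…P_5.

Cross-terms: 216, 18, 162, 160, 290  ⇒  Σ = 846
Signed area = Σ/2 = 423 (positive ⇒ counter-clockwise traversal).

423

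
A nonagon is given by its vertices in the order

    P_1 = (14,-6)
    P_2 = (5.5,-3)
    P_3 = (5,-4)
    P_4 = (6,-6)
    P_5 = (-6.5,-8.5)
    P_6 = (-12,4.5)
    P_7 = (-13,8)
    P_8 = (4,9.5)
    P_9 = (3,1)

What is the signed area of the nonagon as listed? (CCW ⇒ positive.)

-246.375

Σ = (-9) + (-7) + (-6) + (-90) + (-131.25) + (-37.5) + (-155.5) + (-24.5) + (-32) = -492.75
Signed area = Σ/2 = -246.375 (negative ⇒ clockwise traversal).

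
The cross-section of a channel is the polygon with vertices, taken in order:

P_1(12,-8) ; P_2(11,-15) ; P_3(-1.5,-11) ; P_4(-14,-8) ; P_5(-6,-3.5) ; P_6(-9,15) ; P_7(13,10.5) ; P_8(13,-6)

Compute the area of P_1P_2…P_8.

P_1→P_2: (12)(-15) − (11)(-8) = -92
P_2→P_3: (11)(-11) − (-1.5)(-15) = -143.5
P_3→P_4: (-1.5)(-8) − (-14)(-11) = -142
P_4→P_5: (-14)(-3.5) − (-6)(-8) = 1
P_5→P_6: (-6)(15) − (-9)(-3.5) = -121.5
P_6→P_7: (-9)(10.5) − (13)(15) = -289.5
P_7→P_8: (13)(-6) − (13)(10.5) = -214.5
P_8→P_1: (13)(-8) − (12)(-6) = -32
Σ = -1034
Area = |Σ|/2 = 517.

517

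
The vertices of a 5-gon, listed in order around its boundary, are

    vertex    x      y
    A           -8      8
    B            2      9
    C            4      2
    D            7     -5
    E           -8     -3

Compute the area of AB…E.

151.5

Apply the surveyor's formula: 2A = Σ (x_i·y_{i+1} − x_{i+1}·y_i), indices taken mod 5.
Σ = (-88) + (-32) + (-34) + (-61) + (-88) = -303
Area = |Σ|/2 = 151.5.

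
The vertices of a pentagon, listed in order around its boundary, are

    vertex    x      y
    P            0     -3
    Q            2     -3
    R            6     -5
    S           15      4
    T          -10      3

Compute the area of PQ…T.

Σ = (6) + (8) + (99) + (85) + (30) = 228
Area = |Σ|/2 = 114.

114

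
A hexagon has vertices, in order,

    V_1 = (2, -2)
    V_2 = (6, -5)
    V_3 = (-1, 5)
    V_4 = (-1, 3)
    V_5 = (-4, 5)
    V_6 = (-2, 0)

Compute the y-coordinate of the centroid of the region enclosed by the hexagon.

2/3

Apply the shoelace (surveyor's) formula. First the cross-terms c_i = x_i·y_{i+1} − x_{i+1}·y_i:
  2, 25, 2, 7, 10, 4  ⇒  2A = 50, A = 25.
Then Σ (y_i + y_{i+1})·c_i = 100, so ȳ = 100 / (6·25) = 2/3.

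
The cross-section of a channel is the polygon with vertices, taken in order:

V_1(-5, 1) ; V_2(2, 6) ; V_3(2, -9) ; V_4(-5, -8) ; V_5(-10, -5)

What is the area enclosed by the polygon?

106.5

Apply Gauss's area formula: 2A = Σ (x_i·y_{i+1} − x_{i+1}·y_i), indices taken mod 5.
Σ = (-32) + (-30) + (-61) + (-55) + (-35) = -213
Area = |Σ|/2 = 106.5.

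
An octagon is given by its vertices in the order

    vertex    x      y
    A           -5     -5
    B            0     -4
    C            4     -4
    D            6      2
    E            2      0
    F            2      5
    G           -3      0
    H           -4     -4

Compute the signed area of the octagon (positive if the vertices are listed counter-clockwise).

Apply the surveyor's formula: 2A = Σ (x_i·y_{i+1} − x_{i+1}·y_i), indices taken mod 8.
Σ = (20) + (16) + (32) + (-4) + (10) + (15) + (12) + (0) = 101
Signed area = Σ/2 = 50.5 (positive ⇒ counter-clockwise traversal).

50.5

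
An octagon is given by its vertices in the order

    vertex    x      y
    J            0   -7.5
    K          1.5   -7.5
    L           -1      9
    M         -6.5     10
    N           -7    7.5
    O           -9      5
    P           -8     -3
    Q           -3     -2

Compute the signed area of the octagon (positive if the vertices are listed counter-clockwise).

Apply Gauss's area formula: 2A = Σ (x_i·y_{i+1} − x_{i+1}·y_i), indices taken mod 8.
Cross-terms: 11.25, 6, 48.5, 21.25, 32.5, 67, 7, 22.5  ⇒  Σ = 216
Signed area = Σ/2 = 108 (positive ⇒ counter-clockwise traversal).

108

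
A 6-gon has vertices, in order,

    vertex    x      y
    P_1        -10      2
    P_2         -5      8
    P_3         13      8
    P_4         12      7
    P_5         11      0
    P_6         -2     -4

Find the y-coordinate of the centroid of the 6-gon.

Apply the surveyor's formula. First the cross-terms c_i = x_i·y_{i+1} − x_{i+1}·y_i:
  -70, -144, -5, -77, -44, -44  ⇒  2A = -384, A = -192.
Then Σ (y_i + y_{i+1})·c_i = -3354, so ȳ = -3354 / (6·(-192)) = 559/192.

559/192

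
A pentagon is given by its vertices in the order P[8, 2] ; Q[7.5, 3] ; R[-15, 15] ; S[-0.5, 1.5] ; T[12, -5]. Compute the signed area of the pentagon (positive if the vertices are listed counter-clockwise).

100

Apply the surveyor's formula: 2A = Σ (x_i·y_{i+1} − x_{i+1}·y_i), indices taken mod 5.
Cross-terms: 9, 157.5, -15, -15.5, 64  ⇒  Σ = 200
Signed area = Σ/2 = 100 (positive ⇒ counter-clockwise traversal).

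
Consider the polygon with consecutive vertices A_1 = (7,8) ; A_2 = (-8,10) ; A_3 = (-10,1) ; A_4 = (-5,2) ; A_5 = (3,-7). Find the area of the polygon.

156.5

Σ = (134) + (92) + (-15) + (29) + (73) = 313
Area = |Σ|/2 = 156.5.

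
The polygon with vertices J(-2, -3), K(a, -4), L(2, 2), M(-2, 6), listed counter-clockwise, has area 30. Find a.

Write out the shoelace sum; only the two edges meeting at K involve a:
2·Area = [((-2)·(-4) − a·(-3)) + (a·2 − 2·(-4))] + 34
       = 5·a + 50 = 60
⇒ a = 2.

2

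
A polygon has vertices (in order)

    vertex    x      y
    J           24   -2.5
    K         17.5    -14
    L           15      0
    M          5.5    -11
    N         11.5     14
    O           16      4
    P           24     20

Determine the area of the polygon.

268.875

J→K: (24)(-14) − (17.5)(-2.5) = -292.25
K→L: (17.5)(0) − (15)(-14) = 210
L→M: (15)(-11) − (5.5)(0) = -165
M→N: (5.5)(14) − (11.5)(-11) = 203.5
N→O: (11.5)(4) − (16)(14) = -178
O→P: (16)(20) − (24)(4) = 224
P→J: (24)(-2.5) − (24)(20) = -540
Σ = -537.75
Area = |Σ|/2 = 268.875.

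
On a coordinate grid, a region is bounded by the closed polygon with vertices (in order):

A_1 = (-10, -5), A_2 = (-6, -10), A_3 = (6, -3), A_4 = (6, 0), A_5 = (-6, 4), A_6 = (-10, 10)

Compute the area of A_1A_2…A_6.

160

Apply the surveyor's formula: 2A = Σ (x_i·y_{i+1} − x_{i+1}·y_i), indices taken mod 6.
A_1→A_2: (-10)(-10) − (-6)(-5) = 70
A_2→A_3: (-6)(-3) − (6)(-10) = 78
A_3→A_4: (6)(0) − (6)(-3) = 18
A_4→A_5: (6)(4) − (-6)(0) = 24
A_5→A_6: (-6)(10) − (-10)(4) = -20
A_6→A_1: (-10)(-5) − (-10)(10) = 150
Σ = 320
Area = |Σ|/2 = 160.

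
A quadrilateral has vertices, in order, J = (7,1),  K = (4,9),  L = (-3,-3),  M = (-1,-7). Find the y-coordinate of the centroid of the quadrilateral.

Apply the shoelace formula. First the cross-terms c_i = x_i·y_{i+1} − x_{i+1}·y_i:
  59, 15, 18, 48  ⇒  2A = 140, A = 70.
Then Σ (y_i + y_{i+1})·c_i = 212, so ȳ = 212 / (6·70) = 53/105.

53/105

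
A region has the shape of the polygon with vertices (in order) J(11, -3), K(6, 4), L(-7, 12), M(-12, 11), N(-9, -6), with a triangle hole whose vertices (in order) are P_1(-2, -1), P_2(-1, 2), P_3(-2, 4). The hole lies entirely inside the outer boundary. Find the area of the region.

244

Outer boundary:
Σ = (62) + (100) + (67) + (171) + (93) = 493
Area = |Σ|/2 = 246.5.
Hole:
Apply the surveyor's formula: 2A = Σ (x_i·y_{i+1} − x_{i+1}·y_i), indices taken mod 3.
Cross-terms: -5, 0, 10  ⇒  Σ = 5
Area = |Σ|/2 = 2.5.
Net area = 246.5 − 2.5 = 244.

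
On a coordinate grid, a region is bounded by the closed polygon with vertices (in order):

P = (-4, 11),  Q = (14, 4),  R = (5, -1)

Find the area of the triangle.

Apply the shoelace (surveyor's) formula: 2A = Σ (x_i·y_{i+1} − x_{i+1}·y_i), indices taken mod 3.
Σ = (-170) + (-34) + (51) = -153
Area = |Σ|/2 = 76.5.

76.5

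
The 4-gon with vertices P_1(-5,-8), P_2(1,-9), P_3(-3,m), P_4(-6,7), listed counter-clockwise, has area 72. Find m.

The doubled signed area Σ (x_i y_{i+1} − x_{i+1} y_i) is linear in m.
With m=0 it equals 88; the coefficient of m is 7 (from the two edges through P_3).
So 7·m + 88 = 2·72 = 144 ⇒ m = 8.

8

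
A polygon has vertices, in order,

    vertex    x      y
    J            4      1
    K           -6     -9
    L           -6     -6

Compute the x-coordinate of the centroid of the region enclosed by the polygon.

-8/3

Apply the surveyor's formula. First the cross-terms c_i = x_i·y_{i+1} − x_{i+1}·y_i:
  -30, -18, 18  ⇒  2A = -30, A = -15.
Then Σ (x_i + x_{i+1})·c_i = 240, so x̄ = 240 / (6·(-15)) = -8/3.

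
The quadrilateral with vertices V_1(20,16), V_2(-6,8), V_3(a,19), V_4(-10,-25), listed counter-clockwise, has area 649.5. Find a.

Write out the shoelace sum; only the two edges meeting at V_3 involve a:
2·Area = [((-6)·19 − a·8) + (a·(-25) − (-10)·19)] + 596
       = -33·a + 672 = 1299
⇒ a = -19.

-19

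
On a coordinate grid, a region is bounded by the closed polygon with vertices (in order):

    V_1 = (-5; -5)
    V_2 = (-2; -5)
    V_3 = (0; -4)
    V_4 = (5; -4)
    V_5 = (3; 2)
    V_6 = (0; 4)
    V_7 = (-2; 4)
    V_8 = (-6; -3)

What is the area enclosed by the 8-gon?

Σ = (15) + (8) + (20) + (22) + (12) + (8) + (30) + (15) = 130
Area = |Σ|/2 = 65.

65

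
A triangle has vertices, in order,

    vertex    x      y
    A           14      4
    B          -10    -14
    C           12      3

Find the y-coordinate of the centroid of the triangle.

Apply the shoelace (surveyor's) formula. First the cross-terms c_i = x_i·y_{i+1} − x_{i+1}·y_i:
  -156, 138, 6  ⇒  2A = -12, A = -6.
Then Σ (y_i + y_{i+1})·c_i = 84, so ȳ = 84 / (6·(-6)) = -7/3.

-7/3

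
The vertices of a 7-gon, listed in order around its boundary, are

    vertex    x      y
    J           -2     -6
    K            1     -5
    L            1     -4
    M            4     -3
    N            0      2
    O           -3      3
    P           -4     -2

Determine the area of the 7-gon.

41

Σ = (16) + (1) + (13) + (8) + (6) + (18) + (20) = 82
Area = |Σ|/2 = 41.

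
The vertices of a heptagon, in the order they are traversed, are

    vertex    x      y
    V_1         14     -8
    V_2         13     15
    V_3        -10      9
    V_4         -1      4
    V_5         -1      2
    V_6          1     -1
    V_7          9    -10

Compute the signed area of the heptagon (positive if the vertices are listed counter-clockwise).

Apply the surveyor's formula: 2A = Σ (x_i·y_{i+1} − x_{i+1}·y_i), indices taken mod 7.
Σ = (314) + (267) + (-31) + (2) + (-1) + (-1) + (68) = 618
Signed area = Σ/2 = 309 (positive ⇒ counter-clockwise traversal).

309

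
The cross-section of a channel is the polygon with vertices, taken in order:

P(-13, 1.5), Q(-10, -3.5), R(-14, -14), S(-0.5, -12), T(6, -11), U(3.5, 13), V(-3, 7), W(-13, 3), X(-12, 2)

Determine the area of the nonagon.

335

Σ = (60.5) + (91) + (161) + (77.5) + (116.5) + (63.5) + (82) + (10) + (8) = 670
Area = |Σ|/2 = 335.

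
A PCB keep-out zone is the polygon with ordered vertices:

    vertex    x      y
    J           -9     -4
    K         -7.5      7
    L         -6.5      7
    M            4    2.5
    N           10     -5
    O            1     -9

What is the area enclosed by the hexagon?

Apply the shoelace (surveyor's) formula: 2A = Σ (x_i·y_{i+1} − x_{i+1}·y_i), indices taken mod 6.
Σ = (-93) + (-7) + (-44.25) + (-45) + (-85) + (-85) = -359.25
Area = |Σ|/2 = 179.625.

179.625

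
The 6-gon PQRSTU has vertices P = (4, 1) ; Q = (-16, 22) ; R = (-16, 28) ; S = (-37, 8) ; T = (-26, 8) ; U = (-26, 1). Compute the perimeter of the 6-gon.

112

|PQ| = √((-20)² + (21)²) = √841 = 29
|QR| = √((0)² + (6)²) = √36 = 6
|RS| = √((-21)² + (-20)²) = √841 = 29
|ST| = √((11)² + (0)²) = √121 = 11
|TU| = √((0)² + (-7)²) = √49 = 7
|UP| = √((30)² + (0)²) = √900 = 30
Perimeter = 29 + 6 + 29 + 11 + 7 + 30 = 112.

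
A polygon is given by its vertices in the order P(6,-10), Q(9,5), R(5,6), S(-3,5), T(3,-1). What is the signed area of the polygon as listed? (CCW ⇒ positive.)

Apply the shoelace (surveyor's) formula: 2A = Σ (x_i·y_{i+1} − x_{i+1}·y_i), indices taken mod 5.
Σ = (120) + (29) + (43) + (-12) + (-24) = 156
Signed area = Σ/2 = 78 (positive ⇒ counter-clockwise traversal).

78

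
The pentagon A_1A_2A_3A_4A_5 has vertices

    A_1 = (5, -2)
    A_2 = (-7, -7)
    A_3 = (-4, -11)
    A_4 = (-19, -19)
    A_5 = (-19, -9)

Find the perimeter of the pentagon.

|A_1A_2| = √((-12)² + (-5)²) = √169 = 13
|A_2A_3| = √((3)² + (-4)²) = √25 = 5
|A_3A_4| = √((-15)² + (-8)²) = √289 = 17
|A_4A_5| = √((0)² + (10)²) = √100 = 10
|A_5A_1| = √((24)² + (7)²) = √625 = 25
Perimeter = 13 + 5 + 17 + 10 + 25 = 70.

70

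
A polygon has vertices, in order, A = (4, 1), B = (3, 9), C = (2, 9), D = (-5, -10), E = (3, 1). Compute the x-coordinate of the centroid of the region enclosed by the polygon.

48/91

Apply the surveyor's formula. First the cross-terms c_i = x_i·y_{i+1} − x_{i+1}·y_i:
  33, 9, 25, 25, -1  ⇒  2A = 91, A = 45.5.
Then Σ (x_i + x_{i+1})·c_i = 144, so x̄ = 144 / (6·45.5) = 48/91.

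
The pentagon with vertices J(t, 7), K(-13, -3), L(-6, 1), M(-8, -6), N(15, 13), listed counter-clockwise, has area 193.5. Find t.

Write out the shoelace sum; only the two edges meeting at J involve t:
2·Area = [(15·7 − t·13) + (t·(-3) − (-13)·7)] + -1
       = -16·t + 195 = 387
⇒ t = -12.

-12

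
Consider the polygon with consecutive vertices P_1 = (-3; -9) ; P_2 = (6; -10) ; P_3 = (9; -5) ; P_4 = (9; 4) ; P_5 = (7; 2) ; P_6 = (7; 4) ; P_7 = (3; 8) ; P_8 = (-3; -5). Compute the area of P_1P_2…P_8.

147

P_1→P_2: (-3)(-10) − (6)(-9) = 84
P_2→P_3: (6)(-5) − (9)(-10) = 60
P_3→P_4: (9)(4) − (9)(-5) = 81
P_4→P_5: (9)(2) − (7)(4) = -10
P_5→P_6: (7)(4) − (7)(2) = 14
P_6→P_7: (7)(8) − (3)(4) = 44
P_7→P_8: (3)(-5) − (-3)(8) = 9
P_8→P_1: (-3)(-9) − (-3)(-5) = 12
Σ = 294
Area = |Σ|/2 = 147.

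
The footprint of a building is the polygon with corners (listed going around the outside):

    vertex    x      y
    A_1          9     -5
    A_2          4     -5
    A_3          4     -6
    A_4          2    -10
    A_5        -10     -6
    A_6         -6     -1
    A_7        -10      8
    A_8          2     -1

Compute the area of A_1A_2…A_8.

130

A_1→A_2: (9)(-5) − (4)(-5) = -25
A_2→A_3: (4)(-6) − (4)(-5) = -4
A_3→A_4: (4)(-10) − (2)(-6) = -28
A_4→A_5: (2)(-6) − (-10)(-10) = -112
A_5→A_6: (-10)(-1) − (-6)(-6) = -26
A_6→A_7: (-6)(8) − (-10)(-1) = -58
A_7→A_8: (-10)(-1) − (2)(8) = -6
A_8→A_1: (2)(-5) − (9)(-1) = -1
Σ = -260
Area = |Σ|/2 = 130.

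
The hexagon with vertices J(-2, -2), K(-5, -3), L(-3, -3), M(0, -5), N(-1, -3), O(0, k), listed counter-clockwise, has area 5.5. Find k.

-1

Write out the shoelace sum; only the two edges meeting at O involve k:
2·Area = [((-1)·k − 0·(-3)) + (0·(-2) − (-2)·k)] + 12
       = 1·k + 12 = 11
⇒ k = -1.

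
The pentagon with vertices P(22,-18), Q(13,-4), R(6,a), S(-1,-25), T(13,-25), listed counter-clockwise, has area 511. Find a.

Write out the shoelace sum; only the two edges meeting at R involve a:
2·Area = [(13·a − 6·(-4)) + (6·(-25) − (-1)·a)] + 812
       = 14·a + 686 = 1022
⇒ a = 24.

24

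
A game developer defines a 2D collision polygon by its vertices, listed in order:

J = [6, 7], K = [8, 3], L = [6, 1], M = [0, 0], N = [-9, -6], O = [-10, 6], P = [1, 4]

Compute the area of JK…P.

J→K: (6)(3) − (8)(7) = -38
K→L: (8)(1) − (6)(3) = -10
L→M: (6)(0) − (0)(1) = 0
M→N: (0)(-6) − (-9)(0) = 0
N→O: (-9)(6) − (-10)(-6) = -114
O→P: (-10)(4) − (1)(6) = -46
P→J: (1)(7) − (6)(4) = -17
Σ = -225
Area = |Σ|/2 = 112.5.

112.5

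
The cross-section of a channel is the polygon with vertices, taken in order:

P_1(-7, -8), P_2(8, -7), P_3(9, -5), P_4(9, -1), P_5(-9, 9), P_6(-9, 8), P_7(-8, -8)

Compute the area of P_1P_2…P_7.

198.5

Apply the surveyor's formula: 2A = Σ (x_i·y_{i+1} − x_{i+1}·y_i), indices taken mod 7.
P_1→P_2: (-7)(-7) − (8)(-8) = 113
P_2→P_3: (8)(-5) − (9)(-7) = 23
P_3→P_4: (9)(-1) − (9)(-5) = 36
P_4→P_5: (9)(9) − (-9)(-1) = 72
P_5→P_6: (-9)(8) − (-9)(9) = 9
P_6→P_7: (-9)(-8) − (-8)(8) = 136
P_7→P_1: (-8)(-8) − (-7)(-8) = 8
Σ = 397
Area = |Σ|/2 = 198.5.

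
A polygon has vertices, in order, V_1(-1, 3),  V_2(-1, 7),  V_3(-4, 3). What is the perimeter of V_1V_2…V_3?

|V_1V_2| = √((0)² + (4)²) = √16 = 4
|V_2V_3| = √((-3)² + (-4)²) = √25 = 5
|V_3V_1| = √((3)² + (0)²) = √9 = 3
Perimeter = 4 + 5 + 3 = 12.

12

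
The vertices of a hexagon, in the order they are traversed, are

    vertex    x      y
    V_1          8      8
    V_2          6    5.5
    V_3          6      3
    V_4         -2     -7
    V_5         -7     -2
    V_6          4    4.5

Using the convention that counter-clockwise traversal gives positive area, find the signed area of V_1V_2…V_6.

V_1→V_2: (8)(5.5) − (6)(8) = -4
V_2→V_3: (6)(3) − (6)(5.5) = -15
V_3→V_4: (6)(-7) − (-2)(3) = -36
V_4→V_5: (-2)(-2) − (-7)(-7) = -45
V_5→V_6: (-7)(4.5) − (4)(-2) = -23.5
V_6→V_1: (4)(8) − (8)(4.5) = -4
Σ = -127.5
Signed area = Σ/2 = -63.75 (negative ⇒ clockwise traversal).

-63.75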